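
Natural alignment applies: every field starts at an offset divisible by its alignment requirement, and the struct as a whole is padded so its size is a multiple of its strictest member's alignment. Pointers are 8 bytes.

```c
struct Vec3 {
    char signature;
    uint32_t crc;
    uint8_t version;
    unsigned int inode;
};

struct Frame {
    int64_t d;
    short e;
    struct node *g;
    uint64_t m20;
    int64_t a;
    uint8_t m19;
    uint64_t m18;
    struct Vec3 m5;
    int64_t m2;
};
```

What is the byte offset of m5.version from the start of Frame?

64

Vec3: signature at 0 (size 1, align 1) → ends 1; pad 3 to align 4 for crc; crc at 4 (size 4, align 4) → ends 8; version at 8 (size 1, align 1) → ends 9; pad 3 to align 4 for inode; inode at 12 (size 4, align 4) → ends 16; total 16 bytes, alignment 4
d at 0 (size 8, align 8) → ends 8
e at 8 (size 2, align 2) → ends 10
pad 6 to align 8 for g
g at 16 (size 8, align 8) → ends 24
m20 at 24 (size 8, align 8) → ends 32
a at 32 (size 8, align 8) → ends 40
m19 at 40 (size 1, align 1) → ends 41
pad 7 to align 8 for m18
m18 at 48 (size 8, align 8) → ends 56
m5 at 56 (size 16, align 4) → ends 72
within Vec3: version at 8
56 + 8 = 64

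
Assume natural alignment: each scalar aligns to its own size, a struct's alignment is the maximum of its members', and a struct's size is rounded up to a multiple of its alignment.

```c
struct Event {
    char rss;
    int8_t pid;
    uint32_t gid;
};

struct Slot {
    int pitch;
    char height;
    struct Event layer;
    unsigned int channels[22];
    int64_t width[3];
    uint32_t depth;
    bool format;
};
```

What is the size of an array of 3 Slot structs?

Event: @0: rss [1B, align 1] → 1; @1: pid [1B, align 1] → 2; +2 pad (align 4); @4: gid [4B, align 4] → 8; size 8, align 4
@0: pitch [4B, align 4] → 4
@4: height [1B, align 1] → 5
+3 pad (align 4)
@8: layer [8B, align 4] → 16
@16: channels [88B, align 4] → 104
@104: width [24B, align 8] → 128
@128: depth [4B, align 4] → 132
@132: format [1B, align 1] → 133
+3 tail pad (align 8)
size 136, align 8
array of 3: 3 × 136 = 408

408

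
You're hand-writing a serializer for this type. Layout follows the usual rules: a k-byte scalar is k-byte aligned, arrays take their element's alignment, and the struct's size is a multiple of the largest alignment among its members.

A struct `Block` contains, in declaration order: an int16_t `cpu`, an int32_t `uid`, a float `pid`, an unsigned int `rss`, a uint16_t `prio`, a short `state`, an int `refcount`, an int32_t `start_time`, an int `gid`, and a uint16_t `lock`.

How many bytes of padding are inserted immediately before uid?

2

0..2  cpu  (2B, 2-aligned)
2..4  -- padding (2B)
4..8  uid  (4B, 4-aligned)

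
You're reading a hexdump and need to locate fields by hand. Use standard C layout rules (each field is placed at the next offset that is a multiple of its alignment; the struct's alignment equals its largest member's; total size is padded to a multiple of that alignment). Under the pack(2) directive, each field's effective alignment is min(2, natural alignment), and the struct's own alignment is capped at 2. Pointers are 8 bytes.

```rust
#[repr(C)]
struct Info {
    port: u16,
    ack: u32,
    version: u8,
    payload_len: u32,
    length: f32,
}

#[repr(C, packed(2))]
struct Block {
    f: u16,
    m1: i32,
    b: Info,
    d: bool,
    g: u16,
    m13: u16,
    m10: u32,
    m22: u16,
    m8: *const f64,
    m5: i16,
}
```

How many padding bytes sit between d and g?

1

Info: port at 0 (size 2, align 2) → ends 2; pad 2 to align 4 for ack; ack at 4 (size 4, align 4) → ends 8; version at 8 (size 1, align 1) → ends 9; pad 3 to align 4 for payload_len; payload_len at 12 (size 4, align 4) → ends 16; length at 16 (size 4, align 4) → ends 20; total 20 bytes, alignment 4
f at 0 (size 2, align 2) → ends 2
m1 at 2 (size 4, align 2) → ends 6
b at 6 (size 20, align 2) → ends 26
d at 26 (size 1, align 1) → ends 27
pad 1 to align 2 for g
g at 28 (size 2, align 2) → ends 30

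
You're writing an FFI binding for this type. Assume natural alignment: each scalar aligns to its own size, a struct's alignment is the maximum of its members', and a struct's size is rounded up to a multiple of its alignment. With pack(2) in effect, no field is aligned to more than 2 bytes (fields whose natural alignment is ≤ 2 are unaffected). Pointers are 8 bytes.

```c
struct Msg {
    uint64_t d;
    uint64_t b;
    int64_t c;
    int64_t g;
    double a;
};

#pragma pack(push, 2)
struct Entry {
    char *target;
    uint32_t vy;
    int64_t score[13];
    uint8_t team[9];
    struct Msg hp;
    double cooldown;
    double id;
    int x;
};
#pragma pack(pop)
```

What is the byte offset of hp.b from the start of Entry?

Msg: 0..8  d  (8B, 8-aligned); 8..16  b  (8B, 8-aligned); 16..24  c  (8B, 8-aligned); 24..32  g  (8B, 8-aligned); 32..40  a  (8B, 8-aligned); sizeof = 40, alignof = 8
0..8  target  (8B, 2-aligned)
8..12  vy  (4B, 2-aligned)
12..116  score  (104B, 2-aligned)
116..125  team  (9B, 1-aligned)
125..126  -- padding (1B)
126..166  hp  (40B, 2-aligned)
within Msg: b at 8
126 + 8 = 134

134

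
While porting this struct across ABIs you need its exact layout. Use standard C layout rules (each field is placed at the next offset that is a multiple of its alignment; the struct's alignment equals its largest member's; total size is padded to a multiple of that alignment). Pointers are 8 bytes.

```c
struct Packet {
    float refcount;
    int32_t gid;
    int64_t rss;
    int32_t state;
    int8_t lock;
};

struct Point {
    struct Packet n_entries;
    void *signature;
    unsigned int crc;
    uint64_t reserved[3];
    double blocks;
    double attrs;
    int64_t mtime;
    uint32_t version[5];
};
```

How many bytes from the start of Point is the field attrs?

Packet: @0: refcount [4B, align 4] → 4; @4: gid [4B, align 4] → 8; @8: rss [8B, align 8] → 16; @16: state [4B, align 4] → 20; @20: lock [1B, align 1] → 21; +3 tail pad (align 8); size 24, align 8
@0: n_entries [24B, align 8] → 24
@24: signature [8B, align 8] → 32
@32: crc [4B, align 4] → 36
+4 pad (align 8)
@40: reserved [24B, align 8] → 64
@64: blocks [8B, align 8] → 72
@72: attrs [8B, align 8] → 80

72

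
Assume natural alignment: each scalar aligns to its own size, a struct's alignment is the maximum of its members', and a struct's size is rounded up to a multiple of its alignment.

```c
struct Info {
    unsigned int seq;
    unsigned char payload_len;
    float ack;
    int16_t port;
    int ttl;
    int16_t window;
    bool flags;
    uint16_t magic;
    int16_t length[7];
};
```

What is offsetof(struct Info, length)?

@0: seq [4B, align 4] → 4
@4: payload_len [1B, align 1] → 5
+3 pad (align 4)
@8: ack [4B, align 4] → 12
@12: port [2B, align 2] → 14
+2 pad (align 4)
@16: ttl [4B, align 4] → 20
@20: window [2B, align 2] → 22
@22: flags [1B, align 1] → 23
+1 pad (align 2)
@24: magic [2B, align 2] → 26
@26: length [14B, align 2] → 40

26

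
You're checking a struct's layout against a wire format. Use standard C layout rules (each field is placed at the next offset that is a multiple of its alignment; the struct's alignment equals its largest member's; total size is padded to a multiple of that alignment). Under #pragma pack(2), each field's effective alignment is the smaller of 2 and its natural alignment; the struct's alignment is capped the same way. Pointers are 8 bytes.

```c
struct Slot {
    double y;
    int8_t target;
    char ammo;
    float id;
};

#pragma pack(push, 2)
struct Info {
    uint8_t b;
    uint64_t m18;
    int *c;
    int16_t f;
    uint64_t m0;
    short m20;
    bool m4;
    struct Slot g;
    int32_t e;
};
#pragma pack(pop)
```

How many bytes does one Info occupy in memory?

Slot: @0: y [8B, align 8] → 8; @8: target [1B, align 1] → 9; @9: ammo [1B, align 1] → 10; +2 pad (align 4); @12: id [4B, align 4] → 16; size 16, align 8
@0: b [1B, align 1] → 1
+1 pad (align 2)
@2: m18 [8B, align 2] → 10
@10: c [8B, align 2] → 18
@18: f [2B, align 2] → 20
@20: m0 [8B, align 2] → 28
@28: m20 [2B, align 2] → 30
@30: m4 [1B, align 1] → 31
+1 pad (align 2)
@32: g [16B, align 2] → 48
@48: e [4B, align 2] → 52
size 52, align 2

52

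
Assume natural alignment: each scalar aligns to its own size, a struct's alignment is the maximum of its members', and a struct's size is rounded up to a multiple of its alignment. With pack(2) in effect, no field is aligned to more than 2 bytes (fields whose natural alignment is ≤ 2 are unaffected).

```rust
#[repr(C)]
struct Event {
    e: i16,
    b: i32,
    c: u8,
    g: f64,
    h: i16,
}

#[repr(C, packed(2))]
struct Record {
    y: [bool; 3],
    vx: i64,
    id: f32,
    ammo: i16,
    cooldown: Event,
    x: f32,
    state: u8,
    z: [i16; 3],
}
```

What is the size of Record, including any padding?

62 bytes

Event: e at 0 (size 2, align 2) → ends 2; pad 2 to align 4 for b; b at 4 (size 4, align 4) → ends 8; c at 8 (size 1, align 1) → ends 9; pad 7 to align 8 for g; g at 16 (size 8, align 8) → ends 24; h at 24 (size 2, align 2) → ends 26; tail pad 6 to reach multiple of 8; total 32 bytes, alignment 8
y at 0 (size 3, align 1) → ends 3
pad 1 to align 2 for vx
vx at 4 (size 8, align 2) → ends 12
id at 12 (size 4, align 2) → ends 16
ammo at 16 (size 2, align 2) → ends 18
cooldown at 18 (size 32, align 2) → ends 50
x at 50 (size 4, align 2) → ends 54
state at 54 (size 1, align 1) → ends 55
pad 1 to align 2 for z
z at 56 (size 6, align 2) → ends 62
total 62 bytes, alignment 2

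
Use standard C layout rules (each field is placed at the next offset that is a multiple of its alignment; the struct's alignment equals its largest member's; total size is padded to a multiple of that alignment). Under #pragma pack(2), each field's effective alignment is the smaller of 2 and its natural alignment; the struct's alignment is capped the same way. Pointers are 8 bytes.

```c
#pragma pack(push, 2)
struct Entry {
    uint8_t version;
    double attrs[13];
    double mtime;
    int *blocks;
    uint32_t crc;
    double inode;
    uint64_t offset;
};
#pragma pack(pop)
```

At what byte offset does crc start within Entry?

@0: version [1B, align 1] → 1
+1 pad (align 2)
@2: attrs [104B, align 2] → 106
@106: mtime [8B, align 2] → 114
@114: blocks [8B, align 2] → 122
@122: crc [4B, align 2] → 126

122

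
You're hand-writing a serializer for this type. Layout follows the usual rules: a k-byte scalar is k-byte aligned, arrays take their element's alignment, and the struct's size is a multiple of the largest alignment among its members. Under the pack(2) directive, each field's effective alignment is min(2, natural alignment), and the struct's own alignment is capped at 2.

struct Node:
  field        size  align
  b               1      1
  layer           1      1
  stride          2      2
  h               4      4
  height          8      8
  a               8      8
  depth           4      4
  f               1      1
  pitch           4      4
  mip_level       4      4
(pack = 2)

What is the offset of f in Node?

28

0..1  b  (1B, 1-aligned)
1..2  layer  (1B, 1-aligned)
2..4  stride  (2B, 2-aligned)
4..8  h  (4B, 2-aligned)
8..16  height  (8B, 2-aligned)
16..24  a  (8B, 2-aligned)
24..28  depth  (4B, 2-aligned)
28..29  f  (1B, 1-aligned)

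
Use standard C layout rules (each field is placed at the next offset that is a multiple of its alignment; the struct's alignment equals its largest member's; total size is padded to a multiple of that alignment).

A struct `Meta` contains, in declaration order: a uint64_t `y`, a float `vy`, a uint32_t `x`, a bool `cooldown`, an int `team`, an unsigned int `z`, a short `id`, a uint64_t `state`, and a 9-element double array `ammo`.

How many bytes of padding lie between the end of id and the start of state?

2

0..8  y  (8B, 8-aligned)
8..12  vy  (4B, 4-aligned)
12..16  x  (4B, 4-aligned)
16..17  cooldown  (1B, 1-aligned)
17..20  -- padding (3B)
20..24  team  (4B, 4-aligned)
24..28  z  (4B, 4-aligned)
28..30  id  (2B, 2-aligned)
30..32  -- padding (2B)
32..40  state  (8B, 8-aligned)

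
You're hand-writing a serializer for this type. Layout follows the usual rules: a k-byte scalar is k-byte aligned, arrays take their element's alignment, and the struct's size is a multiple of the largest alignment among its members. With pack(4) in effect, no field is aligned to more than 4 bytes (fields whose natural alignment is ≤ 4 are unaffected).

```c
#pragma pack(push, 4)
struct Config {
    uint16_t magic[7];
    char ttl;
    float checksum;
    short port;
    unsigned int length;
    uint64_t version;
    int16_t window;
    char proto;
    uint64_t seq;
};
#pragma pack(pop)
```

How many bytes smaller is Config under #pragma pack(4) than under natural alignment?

natural layout:
  magic at 0 (size 14, align 2) → ends 14
  ttl at 14 (size 1, align 1) → ends 15
  pad 1 to align 4 for checksum
  checksum at 16 (size 4, align 4) → ends 20
  port at 20 (size 2, align 2) → ends 22
  pad 2 to align 4 for length
  length at 24 (size 4, align 4) → ends 28
  pad 4 to align 8 for version
  version at 32 (size 8, align 8) → ends 40
  window at 40 (size 2, align 2) → ends 42
  proto at 42 (size 1, align 1) → ends 43
  pad 5 to align 8 for seq
  seq at 48 (size 8, align 8) → ends 56
  total 56 bytes, alignment 8
packed(4) layout:
  magic at 0 (size 14, align 2) → ends 14
  ttl at 14 (size 1, align 1) → ends 15
  pad 1 to align 4 for checksum
  checksum at 16 (size 4, align 4) → ends 20
  port at 20 (size 2, align 2) → ends 22
  pad 2 to align 4 for length
  length at 24 (size 4, align 4) → ends 28
  version at 28 (size 8, align 4) → ends 36
  window at 36 (size 2, align 2) → ends 38
  proto at 38 (size 1, align 1) → ends 39
  pad 1 to align 4 for seq
  seq at 40 (size 8, align 4) → ends 48
  total 48 bytes, alignment 4
56 − 48 = 8

8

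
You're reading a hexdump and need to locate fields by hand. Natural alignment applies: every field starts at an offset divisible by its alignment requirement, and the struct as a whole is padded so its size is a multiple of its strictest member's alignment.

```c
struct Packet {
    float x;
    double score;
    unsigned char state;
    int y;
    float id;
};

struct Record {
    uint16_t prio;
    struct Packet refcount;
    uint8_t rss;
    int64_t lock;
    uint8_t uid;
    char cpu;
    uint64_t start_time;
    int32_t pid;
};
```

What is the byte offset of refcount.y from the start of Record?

Packet: x at 0 (size 4, align 4) → ends 4; pad 4 to align 8 for score; score at 8 (size 8, align 8) → ends 16; state at 16 (size 1, align 1) → ends 17; pad 3 to align 4 for y; y at 20 (size 4, align 4) → ends 24; id at 24 (size 4, align 4) → ends 28; tail pad 4 to reach multiple of 8; total 32 bytes, alignment 8
prio at 0 (size 2, align 2) → ends 2
pad 6 to align 8 for refcount
refcount at 8 (size 32, align 8) → ends 40
within Packet: y at 20
8 + 20 = 28

28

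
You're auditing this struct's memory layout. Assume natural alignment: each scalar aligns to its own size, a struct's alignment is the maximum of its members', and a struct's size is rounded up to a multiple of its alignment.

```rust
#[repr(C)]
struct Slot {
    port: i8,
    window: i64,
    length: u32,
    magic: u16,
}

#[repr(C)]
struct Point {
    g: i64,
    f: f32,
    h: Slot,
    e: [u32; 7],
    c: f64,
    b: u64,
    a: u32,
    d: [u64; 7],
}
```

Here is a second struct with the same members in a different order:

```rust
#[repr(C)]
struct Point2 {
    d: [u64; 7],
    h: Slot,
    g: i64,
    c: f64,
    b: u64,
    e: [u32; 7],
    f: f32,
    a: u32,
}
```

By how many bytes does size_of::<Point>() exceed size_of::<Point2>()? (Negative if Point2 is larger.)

8

Slot: @0: port [1B, align 1] → 1; +7 pad (align 8); @8: window [8B, align 8] → 16; @16: length [4B, align 4] → 20; @20: magic [2B, align 2] → 22; +2 tail pad (align 8); size 24, align 8
@0: g [8B, align 8] → 8
@8: f [4B, align 4] → 12
+4 pad (align 8)
@16: h [24B, align 8] → 40
@40: e [28B, align 4] → 68
+4 pad (align 8)
@72: c [8B, align 8] → 80
@80: b [8B, align 8] → 88
@88: a [4B, align 4] → 92
+4 pad (align 8)
@96: d [56B, align 8] → 152
size 152, align 8
— Point2 —
@0: d [56B, align 8] → 56
@56: h [24B, align 8] → 80
@80: g [8B, align 8] → 88
@88: c [8B, align 8] → 96
@96: b [8B, align 8] → 104
@104: e [28B, align 4] → 132
@132: f [4B, align 4] → 136
@136: a [4B, align 4] → 140
+4 tail pad (align 8)
size 144, align 8
152 − 144 = 8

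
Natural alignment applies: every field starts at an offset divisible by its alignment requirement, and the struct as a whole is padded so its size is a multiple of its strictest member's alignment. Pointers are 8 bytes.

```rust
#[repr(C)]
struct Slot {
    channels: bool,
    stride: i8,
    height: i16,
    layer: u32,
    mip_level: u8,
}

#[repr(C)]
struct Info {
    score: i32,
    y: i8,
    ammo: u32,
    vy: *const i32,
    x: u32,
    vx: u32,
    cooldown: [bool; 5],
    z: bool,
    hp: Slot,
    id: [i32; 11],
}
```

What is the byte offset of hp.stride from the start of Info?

41

Slot: @0: channels [1B, align 1] → 1; @1: stride [1B, align 1] → 2; @2: height [2B, align 2] → 4; @4: layer [4B, align 4] → 8; @8: mip_level [1B, align 1] → 9; +3 tail pad (align 4); size 12, align 4
@0: score [4B, align 4] → 4
@4: y [1B, align 1] → 5
+3 pad (align 4)
@8: ammo [4B, align 4] → 12
+4 pad (align 8)
@16: vy [8B, align 8] → 24
@24: x [4B, align 4] → 28
@28: vx [4B, align 4] → 32
@32: cooldown [5B, align 1] → 37
@37: z [1B, align 1] → 38
+2 pad (align 4)
@40: hp [12B, align 4] → 52
within Slot: stride at 1
40 + 1 = 41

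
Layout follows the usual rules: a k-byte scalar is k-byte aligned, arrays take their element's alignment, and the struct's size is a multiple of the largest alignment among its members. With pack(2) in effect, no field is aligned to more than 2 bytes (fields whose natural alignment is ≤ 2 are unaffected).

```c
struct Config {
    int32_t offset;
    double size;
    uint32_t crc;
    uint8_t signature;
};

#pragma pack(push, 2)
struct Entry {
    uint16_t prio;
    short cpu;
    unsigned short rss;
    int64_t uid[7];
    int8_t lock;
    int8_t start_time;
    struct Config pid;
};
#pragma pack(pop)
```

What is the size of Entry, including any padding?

Config: 0..4  offset  (4B, 4-aligned); 4..8  -- padding (4B); 8..16  size  (8B, 8-aligned); 16..20  crc  (4B, 4-aligned); 20..21  signature  (1B, 1-aligned); 21..24  -- tail padding (3B); sizeof = 24, alignof = 8
0..2  prio  (2B, 2-aligned)
2..4  cpu  (2B, 2-aligned)
4..6  rss  (2B, 2-aligned)
6..62  uid  (56B, 2-aligned)
62..63  lock  (1B, 1-aligned)
63..64  start_time  (1B, 1-aligned)
64..88  pid  (24B, 2-aligned)
sizeof = 88, alignof = 2

88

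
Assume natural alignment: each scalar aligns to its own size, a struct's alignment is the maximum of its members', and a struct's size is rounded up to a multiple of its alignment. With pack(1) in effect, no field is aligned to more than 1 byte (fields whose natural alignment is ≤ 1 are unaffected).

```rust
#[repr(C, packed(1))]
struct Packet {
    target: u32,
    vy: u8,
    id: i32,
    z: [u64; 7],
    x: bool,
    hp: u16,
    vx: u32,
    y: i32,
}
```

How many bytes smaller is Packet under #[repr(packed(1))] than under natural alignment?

12

natural layout:
  0..4  target  (4B, 4-aligned)
  4..5  vy  (1B, 1-aligned)
  5..8  -- padding (3B)
  8..12  id  (4B, 4-aligned)
  12..16  -- padding (4B)
  16..72  z  (56B, 8-aligned)
  72..73  x  (1B, 1-aligned)
  73..74  -- padding (1B)
  74..76  hp  (2B, 2-aligned)
  76..80  vx  (4B, 4-aligned)
  80..84  y  (4B, 4-aligned)
  84..88  -- tail padding (4B)
  sizeof = 88, alignof = 8
packed(1) layout:
  0..4  target  (4B, 1-aligned)
  4..5  vy  (1B, 1-aligned)
  5..9  id  (4B, 1-aligned)
  9..65  z  (56B, 1-aligned)
  65..66  x  (1B, 1-aligned)
  66..68  hp  (2B, 1-aligned)
  68..72  vx  (4B, 1-aligned)
  72..76  y  (4B, 1-aligned)
  sizeof = 76, alignof = 1
88 − 76 = 12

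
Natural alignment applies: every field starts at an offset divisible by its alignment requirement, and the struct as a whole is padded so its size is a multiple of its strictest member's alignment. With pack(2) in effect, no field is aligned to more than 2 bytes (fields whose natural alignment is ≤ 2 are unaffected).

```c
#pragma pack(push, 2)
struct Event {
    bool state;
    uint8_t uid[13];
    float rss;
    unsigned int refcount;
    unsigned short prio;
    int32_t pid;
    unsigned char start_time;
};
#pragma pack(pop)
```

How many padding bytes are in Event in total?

1

@0: state [1B, align 1] → 1
@1: uid [13B, align 1] → 14
@14: rss [4B, align 2] → 18
@18: refcount [4B, align 2] → 22
@22: prio [2B, align 2] → 24
@24: pid [4B, align 2] → 28
@28: start_time [1B, align 1] → 29
+1 tail pad (align 2)
size 30, align 2
data bytes 29, size 30 → padding 1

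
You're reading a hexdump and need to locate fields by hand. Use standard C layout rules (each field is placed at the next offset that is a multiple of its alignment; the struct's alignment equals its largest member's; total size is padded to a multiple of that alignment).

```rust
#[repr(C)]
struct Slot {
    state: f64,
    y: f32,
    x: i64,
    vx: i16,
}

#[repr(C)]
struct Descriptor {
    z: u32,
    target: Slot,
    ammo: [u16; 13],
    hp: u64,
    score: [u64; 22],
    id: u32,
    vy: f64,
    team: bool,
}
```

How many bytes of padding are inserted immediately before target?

4

Slot: 0..8  state  (8B, 8-aligned); 8..12  y  (4B, 4-aligned); 12..16  -- padding (4B); 16..24  x  (8B, 8-aligned); 24..26  vx  (2B, 2-aligned); 26..32  -- tail padding (6B); sizeof = 32, alignof = 8
0..4  z  (4B, 4-aligned)
4..8  -- padding (4B)
8..40  target  (32B, 8-aligned)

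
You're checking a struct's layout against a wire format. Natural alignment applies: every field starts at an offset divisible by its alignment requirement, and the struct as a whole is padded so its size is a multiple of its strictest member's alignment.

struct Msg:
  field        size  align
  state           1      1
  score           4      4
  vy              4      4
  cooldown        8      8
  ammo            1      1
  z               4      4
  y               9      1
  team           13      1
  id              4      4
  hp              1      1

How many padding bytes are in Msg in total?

15

@0: state [1B, align 1] → 1
+3 pad (align 4)
@4: score [4B, align 4] → 8
@8: vy [4B, align 4] → 12
+4 pad (align 8)
@16: cooldown [8B, align 8] → 24
@24: ammo [1B, align 1] → 25
+3 pad (align 4)
@28: z [4B, align 4] → 32
@32: y [9B, align 1] → 41
@41: team [13B, align 1] → 54
+2 pad (align 4)
@56: id [4B, align 4] → 60
@60: hp [1B, align 1] → 61
+3 tail pad (align 8)
size 64, align 8
data bytes 49, size 64 → padding 15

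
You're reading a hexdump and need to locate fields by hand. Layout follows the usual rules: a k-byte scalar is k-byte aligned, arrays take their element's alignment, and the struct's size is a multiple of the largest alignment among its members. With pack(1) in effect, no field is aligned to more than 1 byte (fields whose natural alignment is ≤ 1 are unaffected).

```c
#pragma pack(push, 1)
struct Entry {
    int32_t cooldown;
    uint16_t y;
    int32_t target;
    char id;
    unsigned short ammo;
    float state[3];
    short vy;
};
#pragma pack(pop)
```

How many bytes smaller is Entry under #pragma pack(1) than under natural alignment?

5

natural layout:
  @0: cooldown [4B, align 4] → 4
  @4: y [2B, align 2] → 6
  +2 pad (align 4)
  @8: target [4B, align 4] → 12
  @12: id [1B, align 1] → 13
  +1 pad (align 2)
  @14: ammo [2B, align 2] → 16
  @16: state [12B, align 4] → 28
  @28: vy [2B, align 2] → 30
  +2 tail pad (align 4)
  size 32, align 4
packed(1) layout:
  @0: cooldown [4B, align 1] → 4
  @4: y [2B, align 1] → 6
  @6: target [4B, align 1] → 10
  @10: id [1B, align 1] → 11
  @11: ammo [2B, align 1] → 13
  @13: state [12B, align 1] → 25
  @25: vy [2B, align 1] → 27
  size 27, align 1
32 − 27 = 5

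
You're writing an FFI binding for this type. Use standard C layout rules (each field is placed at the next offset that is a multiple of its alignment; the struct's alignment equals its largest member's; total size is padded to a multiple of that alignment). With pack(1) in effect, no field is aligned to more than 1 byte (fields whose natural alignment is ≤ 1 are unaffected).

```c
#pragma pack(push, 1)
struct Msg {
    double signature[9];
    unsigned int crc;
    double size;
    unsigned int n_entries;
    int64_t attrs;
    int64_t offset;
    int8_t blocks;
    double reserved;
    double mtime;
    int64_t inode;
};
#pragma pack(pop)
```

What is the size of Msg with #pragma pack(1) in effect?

signature at 0 (size 72, align 1) → ends 72
crc at 72 (size 4, align 1) → ends 76
size at 76 (size 8, align 1) → ends 84
n_entries at 84 (size 4, align 1) → ends 88
attrs at 88 (size 8, align 1) → ends 96
offset at 96 (size 8, align 1) → ends 104
blocks at 104 (size 1, align 1) → ends 105
reserved at 105 (size 8, align 1) → ends 113
mtime at 113 (size 8, align 1) → ends 121
inode at 121 (size 8, align 1) → ends 129
total 129 bytes, alignment 1

129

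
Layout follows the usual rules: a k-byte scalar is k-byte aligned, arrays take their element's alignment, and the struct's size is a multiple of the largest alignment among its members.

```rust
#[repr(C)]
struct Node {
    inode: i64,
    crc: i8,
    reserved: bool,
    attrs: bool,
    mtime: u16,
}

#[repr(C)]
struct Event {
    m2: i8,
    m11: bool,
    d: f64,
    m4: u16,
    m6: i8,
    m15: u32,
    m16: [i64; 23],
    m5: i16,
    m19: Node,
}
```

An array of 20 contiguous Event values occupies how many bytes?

4640

Node: inode at 0 (size 8, align 8) → ends 8; crc at 8 (size 1, align 1) → ends 9; reserved at 9 (size 1, align 1) → ends 10; attrs at 10 (size 1, align 1) → ends 11; pad 1 to align 2 for mtime; mtime at 12 (size 2, align 2) → ends 14; tail pad 2 to reach multiple of 8; total 16 bytes, alignment 8
m2 at 0 (size 1, align 1) → ends 1
m11 at 1 (size 1, align 1) → ends 2
pad 6 to align 8 for d
d at 8 (size 8, align 8) → ends 16
m4 at 16 (size 2, align 2) → ends 18
m6 at 18 (size 1, align 1) → ends 19
pad 1 to align 4 for m15
m15 at 20 (size 4, align 4) → ends 24
m16 at 24 (size 184, align 8) → ends 208
m5 at 208 (size 2, align 2) → ends 210
pad 6 to align 8 for m19
m19 at 216 (size 16, align 8) → ends 232
total 232 bytes, alignment 8
array of 20: 20 × 232 = 4640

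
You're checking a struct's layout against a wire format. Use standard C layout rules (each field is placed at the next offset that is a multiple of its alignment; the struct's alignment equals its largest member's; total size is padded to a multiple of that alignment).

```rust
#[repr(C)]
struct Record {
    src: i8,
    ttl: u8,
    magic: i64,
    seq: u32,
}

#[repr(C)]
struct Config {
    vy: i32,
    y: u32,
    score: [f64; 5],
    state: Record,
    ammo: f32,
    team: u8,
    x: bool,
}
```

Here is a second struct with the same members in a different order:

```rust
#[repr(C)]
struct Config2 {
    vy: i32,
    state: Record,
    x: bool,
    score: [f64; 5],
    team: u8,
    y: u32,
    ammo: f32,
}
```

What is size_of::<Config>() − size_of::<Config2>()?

Record: 0..1  src  (1B, 1-aligned); 1..2  ttl  (1B, 1-aligned); 2..8  -- padding (6B); 8..16  magic  (8B, 8-aligned); 16..20  seq  (4B, 4-aligned); 20..24  -- tail padding (4B); sizeof = 24, alignof = 8
0..4  vy  (4B, 4-aligned)
4..8  y  (4B, 4-aligned)
8..48  score  (40B, 8-aligned)
48..72  state  (24B, 8-aligned)
72..76  ammo  (4B, 4-aligned)
76..77  team  (1B, 1-aligned)
77..78  x  (1B, 1-aligned)
78..80  -- tail padding (2B)
sizeof = 80, alignof = 8
— Config2 —
0..4  vy  (4B, 4-aligned)
4..8  -- padding (4B)
8..32  state  (24B, 8-aligned)
32..33  x  (1B, 1-aligned)
33..40  -- padding (7B)
40..80  score  (40B, 8-aligned)
80..81  team  (1B, 1-aligned)
81..84  -- padding (3B)
84..88  y  (4B, 4-aligned)
88..92  ammo  (4B, 4-aligned)
92..96  -- tail padding (4B)
sizeof = 96, alignof = 8
80 − 96 = -16

-16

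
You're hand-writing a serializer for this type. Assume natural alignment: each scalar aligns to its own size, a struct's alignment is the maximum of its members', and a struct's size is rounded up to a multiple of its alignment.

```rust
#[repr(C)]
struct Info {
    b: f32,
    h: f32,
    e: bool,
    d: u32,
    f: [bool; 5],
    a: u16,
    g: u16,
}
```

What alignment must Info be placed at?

member alignments: b=4, h=4, e=1, d=4, f=1, a=2, g=2
max = 4

4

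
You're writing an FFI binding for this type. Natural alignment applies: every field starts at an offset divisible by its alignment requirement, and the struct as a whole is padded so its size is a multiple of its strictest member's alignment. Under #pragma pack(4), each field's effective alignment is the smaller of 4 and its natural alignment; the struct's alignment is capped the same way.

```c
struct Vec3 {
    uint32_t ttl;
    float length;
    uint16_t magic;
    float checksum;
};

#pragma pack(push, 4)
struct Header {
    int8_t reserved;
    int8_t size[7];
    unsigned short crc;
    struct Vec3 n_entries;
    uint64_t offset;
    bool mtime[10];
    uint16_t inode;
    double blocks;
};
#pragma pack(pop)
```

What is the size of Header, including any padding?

56 bytes

Vec3: 0..4  ttl  (4B, 4-aligned); 4..8  length  (4B, 4-aligned); 8..10  magic  (2B, 2-aligned); 10..12  -- padding (2B); 12..16  checksum  (4B, 4-aligned); sizeof = 16, alignof = 4
0..1  reserved  (1B, 1-aligned)
1..8  size  (7B, 1-aligned)
8..10  crc  (2B, 2-aligned)
10..12  -- padding (2B)
12..28  n_entries  (16B, 4-aligned)
28..36  offset  (8B, 4-aligned)
36..46  mtime  (10B, 1-aligned)
46..48  inode  (2B, 2-aligned)
48..56  blocks  (8B, 4-aligned)
sizeof = 56, alignof = 4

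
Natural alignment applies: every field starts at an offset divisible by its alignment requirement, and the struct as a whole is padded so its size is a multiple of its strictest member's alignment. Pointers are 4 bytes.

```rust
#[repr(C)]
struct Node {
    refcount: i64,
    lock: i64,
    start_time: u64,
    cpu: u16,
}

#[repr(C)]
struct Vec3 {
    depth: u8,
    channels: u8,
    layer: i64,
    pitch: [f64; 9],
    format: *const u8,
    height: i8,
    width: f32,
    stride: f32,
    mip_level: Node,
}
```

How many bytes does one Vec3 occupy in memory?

Node: 0..8  refcount  (8B, 8-aligned); 8..16  lock  (8B, 8-aligned); 16..24  start_time  (8B, 8-aligned); 24..26  cpu  (2B, 2-aligned); 26..32  -- tail padding (6B); sizeof = 32, alignof = 8
0..1  depth  (1B, 1-aligned)
1..2  channels  (1B, 1-aligned)
2..8  -- padding (6B)
8..16  layer  (8B, 8-aligned)
16..88  pitch  (72B, 8-aligned)
88..92  format  (4B, 4-aligned)
92..93  height  (1B, 1-aligned)
93..96  -- padding (3B)
96..100  width  (4B, 4-aligned)
100..104  stride  (4B, 4-aligned)
104..136  mip_level  (32B, 8-aligned)
sizeof = 136, alignof = 8

136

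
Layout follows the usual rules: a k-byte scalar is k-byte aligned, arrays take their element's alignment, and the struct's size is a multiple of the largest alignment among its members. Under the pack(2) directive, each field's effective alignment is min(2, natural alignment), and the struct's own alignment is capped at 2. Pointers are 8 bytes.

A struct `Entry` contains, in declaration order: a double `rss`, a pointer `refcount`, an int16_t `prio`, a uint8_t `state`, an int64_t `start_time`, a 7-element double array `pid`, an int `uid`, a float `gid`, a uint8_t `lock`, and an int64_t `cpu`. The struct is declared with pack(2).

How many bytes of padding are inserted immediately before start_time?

1

0..8  rss  (8B, 2-aligned)
8..16  refcount  (8B, 2-aligned)
16..18  prio  (2B, 2-aligned)
18..19  state  (1B, 1-aligned)
19..20  -- padding (1B)
20..28  start_time  (8B, 2-aligned)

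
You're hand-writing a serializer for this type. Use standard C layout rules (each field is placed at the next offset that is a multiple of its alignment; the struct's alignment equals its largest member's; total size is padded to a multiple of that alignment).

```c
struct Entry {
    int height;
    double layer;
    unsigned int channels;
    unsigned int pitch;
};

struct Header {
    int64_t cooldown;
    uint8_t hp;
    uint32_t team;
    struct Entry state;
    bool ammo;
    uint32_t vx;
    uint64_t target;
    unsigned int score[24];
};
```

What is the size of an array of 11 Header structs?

Entry: @0: height [4B, align 4] → 4; +4 pad (align 8); @8: layer [8B, align 8] → 16; @16: channels [4B, align 4] → 20; @20: pitch [4B, align 4] → 24; size 24, align 8
@0: cooldown [8B, align 8] → 8
@8: hp [1B, align 1] → 9
+3 pad (align 4)
@12: team [4B, align 4] → 16
@16: state [24B, align 8] → 40
@40: ammo [1B, align 1] → 41
+3 pad (align 4)
@44: vx [4B, align 4] → 48
@48: target [8B, align 8] → 56
@56: score [96B, align 4] → 152
size 152, align 8
array of 11: 11 × 152 = 1672

1672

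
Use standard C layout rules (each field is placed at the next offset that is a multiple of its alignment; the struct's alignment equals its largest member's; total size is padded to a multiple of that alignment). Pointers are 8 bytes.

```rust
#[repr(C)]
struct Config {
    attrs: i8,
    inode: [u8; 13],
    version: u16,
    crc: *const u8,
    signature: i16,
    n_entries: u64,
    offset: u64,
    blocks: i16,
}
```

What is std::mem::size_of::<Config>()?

0..1  attrs  (1B, 1-aligned)
1..14  inode  (13B, 1-aligned)
14..16  version  (2B, 2-aligned)
16..24  crc  (8B, 8-aligned)
24..26  signature  (2B, 2-aligned)
26..32  -- padding (6B)
32..40  n_entries  (8B, 8-aligned)
40..48  offset  (8B, 8-aligned)
48..50  blocks  (2B, 2-aligned)
50..56  -- tail padding (6B)
sizeof = 56, alignof = 8

56 bytes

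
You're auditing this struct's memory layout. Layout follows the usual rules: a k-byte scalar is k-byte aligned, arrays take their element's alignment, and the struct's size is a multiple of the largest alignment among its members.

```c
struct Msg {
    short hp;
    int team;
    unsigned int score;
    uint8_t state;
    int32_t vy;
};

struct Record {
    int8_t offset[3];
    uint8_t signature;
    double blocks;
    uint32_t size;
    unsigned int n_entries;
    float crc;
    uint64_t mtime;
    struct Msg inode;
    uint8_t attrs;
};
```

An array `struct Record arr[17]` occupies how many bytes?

Msg: 0..2  hp  (2B, 2-aligned); 2..4  -- padding (2B); 4..8  team  (4B, 4-aligned); 8..12  score  (4B, 4-aligned); 12..13  state  (1B, 1-aligned); 13..16  -- padding (3B); 16..20  vy  (4B, 4-aligned); sizeof = 20, alignof = 4
0..3  offset  (3B, 1-aligned)
3..4  signature  (1B, 1-aligned)
4..8  -- padding (4B)
8..16  blocks  (8B, 8-aligned)
16..20  size  (4B, 4-aligned)
20..24  n_entries  (4B, 4-aligned)
24..28  crc  (4B, 4-aligned)
28..32  -- padding (4B)
32..40  mtime  (8B, 8-aligned)
40..60  inode  (20B, 4-aligned)
60..61  attrs  (1B, 1-aligned)
61..64  -- tail padding (3B)
sizeof = 64, alignof = 8
array of 17: 17 × 64 = 1088

1088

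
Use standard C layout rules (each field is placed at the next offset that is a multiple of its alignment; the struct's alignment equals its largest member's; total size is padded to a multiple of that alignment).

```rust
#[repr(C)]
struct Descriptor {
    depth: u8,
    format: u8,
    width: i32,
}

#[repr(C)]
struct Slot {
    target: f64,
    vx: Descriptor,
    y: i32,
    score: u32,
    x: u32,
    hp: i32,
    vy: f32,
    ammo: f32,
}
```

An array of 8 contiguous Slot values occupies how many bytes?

Descriptor: @0: depth [1B, align 1] → 1; @1: format [1B, align 1] → 2; +2 pad (align 4); @4: width [4B, align 4] → 8; size 8, align 4
@0: target [8B, align 8] → 8
@8: vx [8B, align 4] → 16
@16: y [4B, align 4] → 20
@20: score [4B, align 4] → 24
@24: x [4B, align 4] → 28
@28: hp [4B, align 4] → 32
@32: vy [4B, align 4] → 36
@36: ammo [4B, align 4] → 40
size 40, align 8
array of 8: 8 × 40 = 320

320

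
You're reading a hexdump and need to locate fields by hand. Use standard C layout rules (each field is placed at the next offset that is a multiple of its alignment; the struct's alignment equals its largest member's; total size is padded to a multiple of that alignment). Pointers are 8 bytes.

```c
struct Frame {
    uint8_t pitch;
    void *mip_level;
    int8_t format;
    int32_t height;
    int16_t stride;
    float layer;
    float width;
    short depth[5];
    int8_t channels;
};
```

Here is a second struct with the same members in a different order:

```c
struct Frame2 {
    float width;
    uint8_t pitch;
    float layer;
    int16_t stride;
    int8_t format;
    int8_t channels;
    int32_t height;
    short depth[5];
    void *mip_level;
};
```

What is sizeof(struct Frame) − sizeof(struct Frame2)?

8

pitch at 0 (size 1, align 1) → ends 1
pad 7 to align 8 for mip_level
mip_level at 8 (size 8, align 8) → ends 16
format at 16 (size 1, align 1) → ends 17
pad 3 to align 4 for height
height at 20 (size 4, align 4) → ends 24
stride at 24 (size 2, align 2) → ends 26
pad 2 to align 4 for layer
layer at 28 (size 4, align 4) → ends 32
width at 32 (size 4, align 4) → ends 36
depth at 36 (size 10, align 2) → ends 46
channels at 46 (size 1, align 1) → ends 47
tail pad 1 to reach multiple of 8
total 48 bytes, alignment 8
— Frame2 —
width at 0 (size 4, align 4) → ends 4
pitch at 4 (size 1, align 1) → ends 5
pad 3 to align 4 for layer
layer at 8 (size 4, align 4) → ends 12
stride at 12 (size 2, align 2) → ends 14
format at 14 (size 1, align 1) → ends 15
channels at 15 (size 1, align 1) → ends 16
height at 16 (size 4, align 4) → ends 20
depth at 20 (size 10, align 2) → ends 30
pad 2 to align 8 for mip_level
mip_level at 32 (size 8, align 8) → ends 40
total 40 bytes, alignment 8
48 − 40 = 8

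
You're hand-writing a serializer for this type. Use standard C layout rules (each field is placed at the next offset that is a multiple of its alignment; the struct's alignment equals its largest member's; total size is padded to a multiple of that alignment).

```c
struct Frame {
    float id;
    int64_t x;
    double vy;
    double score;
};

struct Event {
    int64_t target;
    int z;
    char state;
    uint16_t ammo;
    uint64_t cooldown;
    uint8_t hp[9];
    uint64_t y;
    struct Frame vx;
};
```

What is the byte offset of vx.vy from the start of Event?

64

Frame: @0: id [4B, align 4] → 4; +4 pad (align 8); @8: x [8B, align 8] → 16; @16: vy [8B, align 8] → 24; @24: score [8B, align 8] → 32; size 32, align 8
@0: target [8B, align 8] → 8
@8: z [4B, align 4] → 12
@12: state [1B, align 1] → 13
+1 pad (align 2)
@14: ammo [2B, align 2] → 16
@16: cooldown [8B, align 8] → 24
@24: hp [9B, align 1] → 33
+7 pad (align 8)
@40: y [8B, align 8] → 48
@48: vx [32B, align 8] → 80
within Frame: vy at 16
48 + 16 = 64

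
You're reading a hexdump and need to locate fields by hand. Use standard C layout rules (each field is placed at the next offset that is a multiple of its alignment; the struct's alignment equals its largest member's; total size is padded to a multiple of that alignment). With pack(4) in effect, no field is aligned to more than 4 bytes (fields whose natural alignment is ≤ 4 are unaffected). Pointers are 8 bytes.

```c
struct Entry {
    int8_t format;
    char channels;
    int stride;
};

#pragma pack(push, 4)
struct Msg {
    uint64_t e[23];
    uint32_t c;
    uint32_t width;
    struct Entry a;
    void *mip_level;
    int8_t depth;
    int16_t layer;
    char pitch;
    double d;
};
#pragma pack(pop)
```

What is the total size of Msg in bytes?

Entry: format at 0 (size 1, align 1) → ends 1; channels at 1 (size 1, align 1) → ends 2; pad 2 to align 4 for stride; stride at 4 (size 4, align 4) → ends 8; total 8 bytes, alignment 4
e at 0 (size 184, align 4) → ends 184
c at 184 (size 4, align 4) → ends 188
width at 188 (size 4, align 4) → ends 192
a at 192 (size 8, align 4) → ends 200
mip_level at 200 (size 8, align 4) → ends 208
depth at 208 (size 1, align 1) → ends 209
pad 1 to align 2 for layer
layer at 210 (size 2, align 2) → ends 212
pitch at 212 (size 1, align 1) → ends 213
pad 3 to align 4 for d
d at 216 (size 8, align 4) → ends 224
total 224 bytes, alignment 4

224 bytes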